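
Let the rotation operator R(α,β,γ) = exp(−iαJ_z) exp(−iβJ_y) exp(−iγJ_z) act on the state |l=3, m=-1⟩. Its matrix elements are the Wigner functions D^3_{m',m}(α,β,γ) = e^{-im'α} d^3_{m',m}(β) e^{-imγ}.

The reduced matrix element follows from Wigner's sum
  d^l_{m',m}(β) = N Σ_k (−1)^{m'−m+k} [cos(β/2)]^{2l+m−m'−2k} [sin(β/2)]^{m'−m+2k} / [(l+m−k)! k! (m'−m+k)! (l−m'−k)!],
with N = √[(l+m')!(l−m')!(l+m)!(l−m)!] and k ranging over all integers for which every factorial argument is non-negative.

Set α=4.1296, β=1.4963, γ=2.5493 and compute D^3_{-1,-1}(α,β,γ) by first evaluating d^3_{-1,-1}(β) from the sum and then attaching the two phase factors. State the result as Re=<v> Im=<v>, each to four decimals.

Split into d^3_{-1,-1}(β=1.4963) × two z-phases.
With c≡cos(β/2)=0.732949 and s≡sin(β/2)=0.680284, N=[2·24·2·24]^{1/2}=48.000000
Admissible k: 0..2 (factorial args all ≥0)
  k=0: (−1)^0·48.0000/(48)·0.7329^6·0.6803^0 = +0.155039
  k=1: (−1)^1·48.0000/(6)·0.7329^4·0.6803^2 = -1.068476
  k=2: (−1)^2·48.0000/(8)·0.7329^2·0.6803^4 = +0.690334
d^3_{-1,-1}(1.4963) = +0.155039 -1.068476 +0.690334 = -0.223103
D = (-0.550355-0.834931i)·(-0.223103)·(-0.829663+0.558265i) = -0.205861-0.085999i

Re=-0.2059 Im=-0.0860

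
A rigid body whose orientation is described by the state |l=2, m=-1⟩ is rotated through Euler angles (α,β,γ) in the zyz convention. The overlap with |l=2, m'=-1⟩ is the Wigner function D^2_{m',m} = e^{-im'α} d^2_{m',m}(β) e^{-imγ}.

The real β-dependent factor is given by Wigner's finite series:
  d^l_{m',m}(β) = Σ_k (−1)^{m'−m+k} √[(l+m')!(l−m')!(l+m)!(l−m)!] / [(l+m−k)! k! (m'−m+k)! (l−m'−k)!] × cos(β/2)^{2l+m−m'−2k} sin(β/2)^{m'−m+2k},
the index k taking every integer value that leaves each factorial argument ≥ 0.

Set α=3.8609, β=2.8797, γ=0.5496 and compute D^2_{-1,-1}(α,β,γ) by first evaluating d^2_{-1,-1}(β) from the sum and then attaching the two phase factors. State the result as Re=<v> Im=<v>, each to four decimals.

Split into d^2_{-1,-1}(β=2.8797) × two z-phases.
c=cos(2.8797/2)=0.130572, s=sin(2.8797/2)=0.991439; N=√[1·6·1·6]=6.000000
The bounds max(0,m−m')=0 and min(l+m,l−m')=1 give 2 terms
  k=0: (−1)^0·6.0000/(6)·0.1306^4·0.9914^0 = +0.000291
  k=1: (−1)^1·6.0000/(2)·0.1306^2·0.9914^2 = -0.050275
d^2_{-1,-1}(2.8797) = +0.000291 -0.050275 = -0.049985
Phases: e^{-i·(-1)·3.8609}=-0.752262-0.658864i, e^{-i·(-1)·0.5496}=+0.852734+0.522346i ⇒ D=+0.014862+0.047724i

Re=0.0149 Im=0.0477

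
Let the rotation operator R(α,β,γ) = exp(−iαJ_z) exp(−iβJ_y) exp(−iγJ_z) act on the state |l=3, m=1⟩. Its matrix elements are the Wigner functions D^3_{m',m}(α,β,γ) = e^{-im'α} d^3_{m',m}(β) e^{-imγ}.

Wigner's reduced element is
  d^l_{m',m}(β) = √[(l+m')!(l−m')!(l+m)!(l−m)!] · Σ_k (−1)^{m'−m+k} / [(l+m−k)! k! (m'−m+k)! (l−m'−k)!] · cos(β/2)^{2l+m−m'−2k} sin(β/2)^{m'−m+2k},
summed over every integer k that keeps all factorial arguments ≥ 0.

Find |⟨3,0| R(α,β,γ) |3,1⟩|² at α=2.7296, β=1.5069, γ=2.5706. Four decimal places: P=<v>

P=0.1792

First d^3_{0,1}(β=1.5069), then the phase factors e^{-i(0)α} and e^{-i(1)γ}:
With c≡cos(β/2)=0.729333 and s≡sin(β/2)=0.684159, N=[6·6·24·2]^{1/2}=41.569219
Admissible k: 1..3 (factorial args all ≥0)
  k=1: (−1)^0·41.5692/(12)·0.7293^5·0.6842^1 = +0.489076
  k=2: (−1)^1·41.5692/(4)·0.7293^3·0.6842^3 = -1.291102
  k=3: (−1)^2·41.5692/(12)·0.7293^1·0.6842^5 = +0.378706
d^3_{0,1}(1.5069) = +0.489076 -1.291102 +0.378706 = -0.423320
|D^3_{0,1}|² = |d^3_{0,1}(β)|² = (-0.423320)² = 0.179200 (the z-rotation phases have unit modulus)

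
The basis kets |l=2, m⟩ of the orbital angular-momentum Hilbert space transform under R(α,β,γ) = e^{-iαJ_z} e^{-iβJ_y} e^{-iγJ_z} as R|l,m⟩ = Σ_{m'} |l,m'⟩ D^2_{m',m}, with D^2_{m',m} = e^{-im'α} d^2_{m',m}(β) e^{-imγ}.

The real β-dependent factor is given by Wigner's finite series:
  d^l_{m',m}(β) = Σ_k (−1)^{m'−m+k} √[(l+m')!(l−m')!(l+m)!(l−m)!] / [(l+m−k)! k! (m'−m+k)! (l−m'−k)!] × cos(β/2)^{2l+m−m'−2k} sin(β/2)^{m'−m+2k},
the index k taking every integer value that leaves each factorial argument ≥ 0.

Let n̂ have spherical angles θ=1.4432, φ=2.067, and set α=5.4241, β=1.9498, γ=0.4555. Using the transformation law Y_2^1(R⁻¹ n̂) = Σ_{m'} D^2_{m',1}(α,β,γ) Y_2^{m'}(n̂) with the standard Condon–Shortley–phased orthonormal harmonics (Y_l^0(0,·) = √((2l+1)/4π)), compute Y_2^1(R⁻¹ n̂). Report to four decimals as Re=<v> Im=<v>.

Need the full column D^2_{m',1} for m'=−2..2 at α=5.4241, β=1.9498, γ=0.4555.
cos(β/2)=0.561251, sin(β/2)=0.827646
d^2_{-2,1}: single k=3 term ⇒ +0.636386;  D = -0.360839-0.524197i
d^2_{-1,1}: k∈[2..3] ⇒ +0.647328 -0.469222 = +0.178106;  D = +0.045135-0.172292i
d^2_{0,1}: k∈[1..2] ⇒ +0.358419 -0.779410 = -0.420991;  D = -0.378067+0.185199i
d^2_{1,1}: k∈[0..1] ⇒ +0.099227 -0.647328 = -0.548101;  D = -0.504066-0.215249i
d^2_{2,1}: single k=0 term ⇒ -0.292648;  D = -0.088752-0.278865i
Y_2^{m'}(θ=1.4432,φ=2.067) and Σ D·Y over m':
  (-0.3608-0.5242i)·(-0.2077+0.3182i)  (+0.0451-0.1723i)·(-0.0464-0.0857i)  (-0.3781+0.1852i)·(-0.3001+0.0000i)  (-0.5041-0.2152i)·(+0.0464-0.0857i)  (-0.0888-0.2789i)·(-0.2077-0.3182i)
Y_2^1(R⁻¹ n̂) = +0.226188+0.062040i

Re=0.2262 Im=0.0620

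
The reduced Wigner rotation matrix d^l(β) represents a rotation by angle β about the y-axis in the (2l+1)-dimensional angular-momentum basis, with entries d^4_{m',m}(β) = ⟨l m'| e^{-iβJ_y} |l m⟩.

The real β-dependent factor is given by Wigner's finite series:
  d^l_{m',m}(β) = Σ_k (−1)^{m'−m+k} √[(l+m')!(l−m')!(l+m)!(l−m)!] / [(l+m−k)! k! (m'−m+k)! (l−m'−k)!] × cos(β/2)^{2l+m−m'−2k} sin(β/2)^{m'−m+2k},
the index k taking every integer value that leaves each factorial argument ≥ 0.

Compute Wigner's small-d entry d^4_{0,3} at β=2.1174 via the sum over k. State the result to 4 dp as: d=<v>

d=-0.4793

d^4_{0,3}(β=2.1174) via Wigner's sum:
With c≡cos(β/2)=0.490006 and s≡sin(β/2)=0.871719, N=[24·24·5040·1]^{1/2}=1703.830978
The bounds max(0,m−m')=3 and min(l+m,l−m')=4 give 2 terms
  k=3: (−1)^0·1703.8310/(144)·0.4900^5·0.8717^3 = +0.221411
  k=4: (−1)^1·1703.8310/(144)·0.4900^3·0.8717^5 = -0.700730
d^4_{0,3}(2.1174) = +0.221411 -0.700730 = -0.479319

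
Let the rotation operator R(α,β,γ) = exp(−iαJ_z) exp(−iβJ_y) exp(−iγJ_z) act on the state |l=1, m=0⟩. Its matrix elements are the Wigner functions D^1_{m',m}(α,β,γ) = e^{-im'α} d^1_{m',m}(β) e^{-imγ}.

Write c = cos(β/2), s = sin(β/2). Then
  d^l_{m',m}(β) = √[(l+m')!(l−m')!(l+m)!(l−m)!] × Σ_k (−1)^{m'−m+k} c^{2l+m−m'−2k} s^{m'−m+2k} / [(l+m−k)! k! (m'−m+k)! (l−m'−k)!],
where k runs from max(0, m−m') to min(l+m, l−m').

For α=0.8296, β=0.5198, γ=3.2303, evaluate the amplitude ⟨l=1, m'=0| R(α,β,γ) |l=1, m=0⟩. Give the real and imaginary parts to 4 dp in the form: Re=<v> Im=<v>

Re=0.8679 Im=0.0000

D^1_{0,0}(0.8296,0.5198,3.2303) = e^{-i·0·0.8296}·d^1_{0,0}(0.5198)·e^{-i·0·3.2303}. Compute d first:
With c≡cos(β/2)=0.966416 and s≡sin(β/2)=0.256984, N=[1·1·1·1]^{1/2}=1.000000
Admissible k: 0..1 (factorial args all ≥0)
  k=0: (−1)^0·1.0000/(1)·0.9664^2·0.2570^0 = +0.933959
  k=1: (−1)^1·1.0000/(1)·0.9664^0·0.2570^2 = -0.066041
d^1_{0,0}(0.5198) = +0.933959 -0.066041 = +0.867919
D = (+1.000000+0.000000i)·(+0.867919)·(+1.000000+0.000000i) = +0.867919+0.000000i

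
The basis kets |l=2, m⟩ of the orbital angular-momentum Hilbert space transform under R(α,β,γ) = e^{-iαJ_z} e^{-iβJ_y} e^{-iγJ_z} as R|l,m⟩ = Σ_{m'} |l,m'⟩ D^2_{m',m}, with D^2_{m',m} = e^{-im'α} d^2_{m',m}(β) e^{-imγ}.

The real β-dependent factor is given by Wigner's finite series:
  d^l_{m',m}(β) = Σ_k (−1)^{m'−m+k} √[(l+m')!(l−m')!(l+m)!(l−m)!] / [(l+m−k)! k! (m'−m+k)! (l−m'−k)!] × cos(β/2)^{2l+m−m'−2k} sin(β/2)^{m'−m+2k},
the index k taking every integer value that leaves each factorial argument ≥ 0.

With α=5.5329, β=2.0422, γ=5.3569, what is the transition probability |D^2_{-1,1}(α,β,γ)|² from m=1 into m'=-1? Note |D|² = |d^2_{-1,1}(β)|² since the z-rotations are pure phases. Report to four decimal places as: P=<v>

P=0.0044

D^2_{-1,1}(5.5329,2.0422,5.3569) = e^{-i·-1·5.5329}·d^2_{-1,1}(2.0422)·e^{-i·1·5.3569}. Compute d first:
Half-angle: c=0.522428, s=0.852683. N=√(1·6·6·1)=6.000000
Admissible k: 2..3 (factorial args all ≥0)
  k=2: (−1)^0·6.0000/(2)·0.5224^2·0.8527^2 = +0.595319
  k=3: (−1)^1·6.0000/(6)·0.5224^0·0.8527^4 = -0.528629
d^2_{-1,1}(2.0422) = +0.595319 -0.528629 = +0.066691
|D^2_{-1,1}|² = |d^2_{-1,1}(β)|² = (+0.066691)² = 0.004448 (the z-rotation phases have unit modulus)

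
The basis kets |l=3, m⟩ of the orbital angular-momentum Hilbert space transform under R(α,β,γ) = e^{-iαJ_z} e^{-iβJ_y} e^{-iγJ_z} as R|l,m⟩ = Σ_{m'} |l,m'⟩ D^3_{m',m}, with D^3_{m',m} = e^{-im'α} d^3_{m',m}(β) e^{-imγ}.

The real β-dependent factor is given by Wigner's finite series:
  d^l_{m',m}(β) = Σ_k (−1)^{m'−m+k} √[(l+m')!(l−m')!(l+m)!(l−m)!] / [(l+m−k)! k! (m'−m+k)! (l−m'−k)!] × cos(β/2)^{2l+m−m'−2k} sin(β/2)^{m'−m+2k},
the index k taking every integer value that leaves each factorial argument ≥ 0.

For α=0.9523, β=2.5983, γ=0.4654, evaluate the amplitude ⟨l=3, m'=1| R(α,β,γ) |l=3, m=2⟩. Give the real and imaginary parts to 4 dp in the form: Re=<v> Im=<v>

Re=0.0323 Im=0.0999

First d^3_{1,2}(β=2.5983), then the phase factors e^{-i(1)α} and e^{-i(2)γ}:
Half-angle: c=0.268318, s=0.963330. N=√(24·2·120·1)=75.894664
k∈{1,2} keeps every argument non-negative
  k=1: (−1)^0·75.8947/(24)·0.2683^5·0.9633^1 = +0.004237
  k=2: (−1)^1·75.8947/(12)·0.2683^3·0.9633^3 = -0.109220
d^3_{1,2}(2.5983) = +0.004237 -0.109220 = -0.104984
Phases: e^{-i·(1)·0.9523}=+0.579811-0.814751i, e^{-i·(2)·0.4654}=+0.597192-0.802098i ⇒ D=+0.032256+0.099906i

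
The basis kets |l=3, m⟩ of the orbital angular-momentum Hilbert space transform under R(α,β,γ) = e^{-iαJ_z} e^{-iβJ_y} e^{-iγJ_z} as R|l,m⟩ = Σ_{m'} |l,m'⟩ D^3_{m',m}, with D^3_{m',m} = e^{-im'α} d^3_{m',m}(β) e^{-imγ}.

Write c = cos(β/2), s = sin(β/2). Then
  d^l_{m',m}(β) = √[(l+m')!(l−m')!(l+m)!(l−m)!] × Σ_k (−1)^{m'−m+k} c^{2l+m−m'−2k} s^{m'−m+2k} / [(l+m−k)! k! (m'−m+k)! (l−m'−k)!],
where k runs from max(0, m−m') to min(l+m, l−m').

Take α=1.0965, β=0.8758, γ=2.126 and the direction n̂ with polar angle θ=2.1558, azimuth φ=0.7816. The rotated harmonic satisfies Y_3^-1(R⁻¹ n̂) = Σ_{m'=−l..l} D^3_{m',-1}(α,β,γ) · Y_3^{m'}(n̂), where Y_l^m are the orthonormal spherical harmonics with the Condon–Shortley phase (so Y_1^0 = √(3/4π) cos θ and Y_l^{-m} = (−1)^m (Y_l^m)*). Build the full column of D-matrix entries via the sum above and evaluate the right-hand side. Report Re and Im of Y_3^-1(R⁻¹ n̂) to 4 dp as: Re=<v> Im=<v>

Need the full column D^3_{m',-1} for m'=−3..3 at α=1.0965, β=0.8758, γ=2.126.
cos(β/2)=0.905644, sin(β/2)=0.424039
d^3_{-3,-1}: single k=2 term ⇒ +0.468475;  D = +0.302913-0.357369i
d^3_{-2,-1}: k∈[1..2] ⇒ +0.816946 -0.358194 = +0.458751;  D = -0.175849-0.423710i
d^3_{-1,-1}: k∈[0..2] ⇒ +0.551754 -0.967678 +0.159106 = -0.256818;  D = +0.255978+0.020756i
d^3_{0,-1}: k∈[0..2] ⇒ -0.894919 +0.588573 -0.043011 = -0.349356;  D = +0.184151-0.296881i
d^3_{1,-1}: k∈[0..2] ⇒ +0.725759 -0.212142 +0.005813 = +0.519430;  D = +0.267635+0.445173i
d^3_{2,-1}: k∈[0..1] ⇒ -0.358194 +0.039263 = -0.318931;  D = -0.318216+0.021352i
d^3_{3,-1}: single k=0 term ⇒ +0.102703;  D = +0.040683-0.094301i
Y_3^{m'}(θ=2.1558,φ=0.7816) and Σ D·Y over m':
  (+0.3029-0.3574i)·(-0.1690-0.1729i)  (-0.1758-0.4237i)·(-0.0030+0.3922i)  (+0.2560+0.0208i)·(+0.1003-0.0996i)  (+0.1842-0.2969i)·(+0.3040+0.0000i)  (+0.2676+0.4452i)·(-0.1003-0.0996i)  (-0.3182+0.0214i)·(-0.0030-0.3922i)  (+0.0407-0.0943i)·(+0.1690-0.1729i)
Y_3^-1(R⁻¹ n̂) = +0.154848-0.142888i

Re=0.1548 Im=-0.1429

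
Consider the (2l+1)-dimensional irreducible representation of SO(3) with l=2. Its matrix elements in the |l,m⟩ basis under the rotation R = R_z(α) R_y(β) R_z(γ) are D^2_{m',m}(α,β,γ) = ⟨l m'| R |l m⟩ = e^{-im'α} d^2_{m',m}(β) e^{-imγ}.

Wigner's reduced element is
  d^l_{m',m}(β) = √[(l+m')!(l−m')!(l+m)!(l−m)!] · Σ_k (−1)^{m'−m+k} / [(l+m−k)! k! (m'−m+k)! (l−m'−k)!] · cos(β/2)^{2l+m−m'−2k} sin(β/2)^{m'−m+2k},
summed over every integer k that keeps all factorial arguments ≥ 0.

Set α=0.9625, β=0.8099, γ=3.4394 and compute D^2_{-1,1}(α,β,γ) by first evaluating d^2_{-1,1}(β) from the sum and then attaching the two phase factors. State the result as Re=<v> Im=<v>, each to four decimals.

Re=-0.2907 Im=-0.2278

D^2_{-1,1}(0.9625,0.8099,3.4394) = e^{-i·-1·0.9625}·d^2_{-1,1}(0.8099)·e^{-i·1·3.4394}. Compute d first:
Half-angle: c=0.919122, s=0.393973. N=√(1·6·6·1)=6.000000
k∈{2,3} keeps every argument non-negative
  k=2: (−1)^0·6.0000/(2)·0.9191^2·0.3940^2 = +0.393369
  k=3: (−1)^1·6.0000/(6)·0.9191^0·0.3940^4 = -0.024092
d^2_{-1,1}(0.8099) = +0.393369 -0.024092 = +0.369277
Attach z-rotation phases: D = e^{-i(-1)(0.9625)}·(+0.369277)·e^{-i(1)(3.4394)} = -0.290661-0.227777i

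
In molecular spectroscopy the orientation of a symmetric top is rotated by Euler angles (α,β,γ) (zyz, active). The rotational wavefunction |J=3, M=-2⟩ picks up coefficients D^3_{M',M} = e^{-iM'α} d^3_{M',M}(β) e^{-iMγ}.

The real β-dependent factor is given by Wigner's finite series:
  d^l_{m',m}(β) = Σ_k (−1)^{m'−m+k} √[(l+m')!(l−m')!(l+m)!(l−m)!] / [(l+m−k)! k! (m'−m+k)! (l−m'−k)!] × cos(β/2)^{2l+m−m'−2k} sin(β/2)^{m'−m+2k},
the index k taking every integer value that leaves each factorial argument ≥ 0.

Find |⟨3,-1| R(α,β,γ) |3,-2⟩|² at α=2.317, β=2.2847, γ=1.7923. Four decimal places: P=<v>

First d^3_{-1,-2}(β=2.2847), then the phase factors e^{-i(-1)α} and e^{-i(-2)γ}:
With c≡cos(β/2)=0.415458 and s≡sin(β/2)=0.909612, N=[2·24·1·120]^{1/2}=75.894664
k∈{0,1} keeps every argument non-negative
  k=0: (−1)^1·75.8947/(24)·0.4155^5·0.9096^1 = -0.035603
  k=1: (−1)^2·75.8947/(12)·0.4155^3·0.9096^3 = +0.341335
d^3_{-1,-2}(2.2847) = -0.035603 +0.341335 = +0.305731
|D^3_{-1,-2}|² = |d^3_{-1,-2}(β)|² = (+0.305731)² = 0.093472 (the z-rotation phases have unit modulus)

P=0.0935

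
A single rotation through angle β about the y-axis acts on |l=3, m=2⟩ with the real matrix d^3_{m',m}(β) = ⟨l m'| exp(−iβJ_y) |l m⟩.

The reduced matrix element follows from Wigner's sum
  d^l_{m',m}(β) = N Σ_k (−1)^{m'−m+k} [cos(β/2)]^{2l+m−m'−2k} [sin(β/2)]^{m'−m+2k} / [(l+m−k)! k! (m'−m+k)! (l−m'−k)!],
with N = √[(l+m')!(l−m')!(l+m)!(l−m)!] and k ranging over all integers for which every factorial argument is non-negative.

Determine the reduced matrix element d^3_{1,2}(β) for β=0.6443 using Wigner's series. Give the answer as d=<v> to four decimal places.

d=0.5975

d^3_{1,2}(β=0.6443) via Wigner's sum:
Half-angle: c=0.948557, s=0.316607. N=√(24·2·120·1)=75.894664
k∈{1,2} keeps every argument non-negative
  k=1: (−1)^0·75.8947/(24)·0.9486^5·0.3166^1 = +0.768842
  k=2: (−1)^1·75.8947/(12)·0.9486^3·0.3166^3 = -0.171309
d^3_{1,2}(0.6443) = +0.768842 -0.171309 = +0.597533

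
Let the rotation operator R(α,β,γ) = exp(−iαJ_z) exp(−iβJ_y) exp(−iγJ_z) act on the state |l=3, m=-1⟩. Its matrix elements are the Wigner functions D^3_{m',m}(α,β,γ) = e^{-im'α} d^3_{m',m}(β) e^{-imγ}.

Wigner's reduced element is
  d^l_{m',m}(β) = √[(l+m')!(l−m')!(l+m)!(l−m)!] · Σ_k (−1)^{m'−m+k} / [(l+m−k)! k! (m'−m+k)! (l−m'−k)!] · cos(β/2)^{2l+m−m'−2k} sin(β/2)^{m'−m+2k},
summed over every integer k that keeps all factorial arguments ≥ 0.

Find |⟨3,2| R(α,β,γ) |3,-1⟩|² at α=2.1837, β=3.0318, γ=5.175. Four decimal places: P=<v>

Split into d^3_{2,-1}(β=3.0318) × two z-phases.
With c≡cos(β/2)=0.054869 and s≡sin(β/2)=0.998494, N=[120·1·2·24]^{1/2}=75.894664
k∈{0,1} keeps every argument non-negative
  k=0: (−1)^3·75.8947/(12)·0.0549^3·0.9985^3 = -0.001040
  k=1: (−1)^4·75.8947/(24)·0.0549^1·0.9985^5 = +0.172207
d^3_{2,-1}(3.0318) = -0.001040 +0.172207 = +0.171167
|D^3_{2,-1}|² = |d^3_{2,-1}(β)|² = (+0.171167)² = 0.029298 (the z-rotation phases have unit modulus)

P=0.0293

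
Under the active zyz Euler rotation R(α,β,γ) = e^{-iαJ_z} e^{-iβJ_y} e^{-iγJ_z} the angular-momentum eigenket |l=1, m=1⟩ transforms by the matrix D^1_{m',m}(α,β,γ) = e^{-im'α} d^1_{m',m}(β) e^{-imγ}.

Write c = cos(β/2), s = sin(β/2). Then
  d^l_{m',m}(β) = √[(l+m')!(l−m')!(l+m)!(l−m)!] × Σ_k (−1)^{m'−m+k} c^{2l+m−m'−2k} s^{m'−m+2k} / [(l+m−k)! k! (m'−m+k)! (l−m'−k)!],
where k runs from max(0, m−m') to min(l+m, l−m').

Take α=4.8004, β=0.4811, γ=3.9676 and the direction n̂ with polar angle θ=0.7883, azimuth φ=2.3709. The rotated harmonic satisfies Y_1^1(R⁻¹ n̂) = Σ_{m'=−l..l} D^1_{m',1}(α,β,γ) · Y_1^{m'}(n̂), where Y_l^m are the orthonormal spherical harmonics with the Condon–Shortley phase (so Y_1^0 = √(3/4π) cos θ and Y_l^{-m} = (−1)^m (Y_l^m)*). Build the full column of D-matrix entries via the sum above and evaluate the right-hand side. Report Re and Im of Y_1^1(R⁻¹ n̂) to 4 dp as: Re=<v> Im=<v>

Re=-0.3056 Im=0.0952

Need the full column D^1_{m',1} for m'=−1..1 at α=4.8004, β=0.4811, γ=3.9676.
cos(β/2)=0.971207, sin(β/2)=0.238237
d^1_{-1,1}: single k=2 term ⇒ +0.056757;  D = +0.038186+0.041990i
d^1_{0,1}: single k=1 term ⇒ +0.327217;  D = -0.221793+0.240580i
d^1_{1,1}: single k=0 term ⇒ +0.943243;  D = -0.747014-0.575914i
Y_1^{m'}(θ=0.7883,φ=2.3709) and Σ D·Y over m':
  (+0.0382+0.0420i)·(-0.1758-0.1707i)  (-0.2218+0.2406i)·(+0.3445+0.0000i)  (-0.7470-0.5759i)·(+0.1758-0.1707i)
Y_1^1(R⁻¹ n̂) = -0.305556+0.095248i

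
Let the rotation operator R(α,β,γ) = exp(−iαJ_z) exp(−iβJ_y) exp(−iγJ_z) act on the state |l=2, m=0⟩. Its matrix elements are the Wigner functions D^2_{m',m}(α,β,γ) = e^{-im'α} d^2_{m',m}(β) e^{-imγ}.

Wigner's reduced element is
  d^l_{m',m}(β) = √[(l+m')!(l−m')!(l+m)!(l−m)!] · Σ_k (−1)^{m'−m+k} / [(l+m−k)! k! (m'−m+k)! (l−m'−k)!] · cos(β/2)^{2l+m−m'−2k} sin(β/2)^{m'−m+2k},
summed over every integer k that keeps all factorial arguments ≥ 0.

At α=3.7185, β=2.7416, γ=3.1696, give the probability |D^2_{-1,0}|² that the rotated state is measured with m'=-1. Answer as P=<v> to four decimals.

D^2_{-1,0}(3.7185,2.7416,3.1696) = e^{-i·-1·3.7185}·d^2_{-1,0}(2.7416)·e^{-i·0·3.1696}. Compute d first:
Half-angle: c=0.198666, s=0.980067. N=√(1·6·2·2)=4.898979
The bounds max(0,m−m')=1 and min(l+m,l−m')=2 give 2 terms
  k=1: (−1)^0·4.8990/(2)·0.1987^3·0.9801^1 = +0.018824
  k=2: (−1)^1·4.8990/(2)·0.1987^1·0.9801^3 = -0.458106
d^2_{-1,0}(2.7416) = +0.018824 -0.458106 = -0.439283
|D^2_{-1,0}|² = |d^2_{-1,0}(β)|² = (-0.439283)² = 0.192969 (the z-rotation phases have unit modulus)

P=0.1930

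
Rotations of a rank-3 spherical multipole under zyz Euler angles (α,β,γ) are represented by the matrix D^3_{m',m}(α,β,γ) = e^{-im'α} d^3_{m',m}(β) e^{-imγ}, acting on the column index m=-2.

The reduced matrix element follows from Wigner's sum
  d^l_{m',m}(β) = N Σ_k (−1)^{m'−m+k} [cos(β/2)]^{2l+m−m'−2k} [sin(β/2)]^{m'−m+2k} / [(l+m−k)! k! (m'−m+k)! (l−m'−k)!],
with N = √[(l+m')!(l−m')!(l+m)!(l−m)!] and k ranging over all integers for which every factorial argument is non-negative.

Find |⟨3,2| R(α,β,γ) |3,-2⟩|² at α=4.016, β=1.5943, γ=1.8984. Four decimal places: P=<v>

First d^3_{2,-2}(β=1.5943), then the phase factors e^{-i(2)α} and e^{-i(-2)γ}:
With c≡cos(β/2)=0.698748 and s≡sin(β/2)=0.715368, N=[120·1·1·120]^{1/2}=120.000000
k: max(0,(-2)−(2))=0 … min(3+(-2),3−(2))=1
  k=0: (−1)^4·120.0000/(24)·0.6987^2·0.7154^4 = +0.639335
  k=1: (−1)^5·120.0000/(120)·0.6987^0·0.7154^6 = -0.134022
d^3_{2,-2}(1.5943) = +0.639335 -0.134022 = +0.505313
|D^3_{2,-2}|² = |d^3_{2,-2}(β)|² = (+0.505313)² = 0.255342 (the z-rotation phases have unit modulus)

P=0.2553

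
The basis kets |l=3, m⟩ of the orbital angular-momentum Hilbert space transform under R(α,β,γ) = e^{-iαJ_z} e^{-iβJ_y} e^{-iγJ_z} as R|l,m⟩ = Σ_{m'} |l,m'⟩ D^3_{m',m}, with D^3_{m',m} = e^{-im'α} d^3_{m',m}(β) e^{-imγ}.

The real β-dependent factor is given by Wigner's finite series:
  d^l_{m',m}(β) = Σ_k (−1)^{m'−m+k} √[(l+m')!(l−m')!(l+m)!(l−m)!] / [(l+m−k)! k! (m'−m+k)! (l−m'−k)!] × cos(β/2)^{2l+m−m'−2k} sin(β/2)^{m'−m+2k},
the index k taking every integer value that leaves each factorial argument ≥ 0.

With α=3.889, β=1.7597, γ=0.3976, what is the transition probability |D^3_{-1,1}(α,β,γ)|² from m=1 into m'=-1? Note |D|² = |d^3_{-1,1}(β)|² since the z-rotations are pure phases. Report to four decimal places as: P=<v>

First d^3_{-1,1}(β=1.7597), then the phase factors e^{-i(-1)α} and e^{-i(1)γ}:
With c≡cos(β/2)=0.637267 and s≡sin(β/2)=0.770643, N=[2·24·24·2]^{1/2}=48.000000
k: max(0,(1)−(-1))=2 … min(3+(1),3−(-1))=4
  k=2: (−1)^0·48.0000/(8)·0.6373^4·0.7706^2 = +0.587683
  k=3: (−1)^1·48.0000/(6)·0.6373^2·0.7706^4 = -1.145898
  k=4: (−1)^2·48.0000/(48)·0.6373^0·0.7706^6 = +0.209469
d^3_{-1,1}(1.7597) = +0.587683 -1.145898 +0.209469 = -0.348746
|D^3_{-1,1}|² = |d^3_{-1,1}(β)|² = (-0.348746)² = 0.121624 (the z-rotation phases have unit modulus)

P=0.1216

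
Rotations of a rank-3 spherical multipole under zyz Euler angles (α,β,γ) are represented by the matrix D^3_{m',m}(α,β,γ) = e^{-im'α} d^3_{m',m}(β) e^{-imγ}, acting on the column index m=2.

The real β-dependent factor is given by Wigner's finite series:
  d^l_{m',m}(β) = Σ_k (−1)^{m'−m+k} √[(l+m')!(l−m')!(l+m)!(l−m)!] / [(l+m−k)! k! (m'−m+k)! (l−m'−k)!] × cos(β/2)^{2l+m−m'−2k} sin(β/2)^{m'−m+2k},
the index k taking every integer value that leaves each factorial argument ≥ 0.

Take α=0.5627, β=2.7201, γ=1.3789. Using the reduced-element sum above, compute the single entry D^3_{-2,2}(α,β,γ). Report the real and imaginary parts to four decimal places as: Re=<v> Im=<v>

Re=0.0415 Im=0.6730

D^3_{-2,2}(0.5627,2.7201,1.3789) = e^{-i·-2·0.5627}·d^3_{-2,2}(2.7201)·e^{-i·2·1.3789}. Compute d first:
With c≡cos(β/2)=0.209190 and s≡sin(β/2)=0.977875, N=[1·120·120·1]^{1/2}=120.000000
The bounds max(0,m−m')=4 and min(l+m,l−m')=5 give 2 terms
  k=4: (−1)^0·120.0000/(24)·0.2092^2·0.9779^4 = +0.200071
  k=5: (−1)^1·120.0000/(120)·0.2092^0·0.9779^6 = -0.874380
d^3_{-2,2}(2.7201) = +0.200071 -0.874380 = -0.674309
D = (+0.430816+0.902440i)·(-0.674309)·(-0.927251-0.374440i) = +0.041514+0.673030i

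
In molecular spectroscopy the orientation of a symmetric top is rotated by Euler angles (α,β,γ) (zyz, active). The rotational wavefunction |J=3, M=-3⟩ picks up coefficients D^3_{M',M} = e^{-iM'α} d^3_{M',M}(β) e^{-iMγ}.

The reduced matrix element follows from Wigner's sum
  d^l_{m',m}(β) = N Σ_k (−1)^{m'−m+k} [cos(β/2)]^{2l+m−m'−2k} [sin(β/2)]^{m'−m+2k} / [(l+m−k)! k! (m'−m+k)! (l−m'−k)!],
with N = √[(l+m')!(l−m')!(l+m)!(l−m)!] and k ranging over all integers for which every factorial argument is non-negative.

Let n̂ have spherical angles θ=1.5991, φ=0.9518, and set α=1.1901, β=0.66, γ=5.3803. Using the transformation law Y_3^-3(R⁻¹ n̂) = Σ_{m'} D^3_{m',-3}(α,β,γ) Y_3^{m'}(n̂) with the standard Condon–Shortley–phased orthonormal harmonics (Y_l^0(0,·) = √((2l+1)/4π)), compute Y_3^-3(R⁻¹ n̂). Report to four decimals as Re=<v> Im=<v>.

Need the full column D^3_{m',-3} for m'=−3..3 at α=1.1901, β=0.66, γ=5.3803.
cos(β/2)=0.946042, sin(β/2)=0.324043
d^3_{-3,-3}: single k=0 term ⇒ +0.716908;  D = +0.466844+0.544072i
d^3_{-2,-3}: single k=0 term ⇒ -0.601494;  D = -0.569339+0.194031i
d^3_{-1,-3}: single k=0 term ⇒ +0.325757;  D = +0.017010-0.325312i
d^3_{0,-3}: single k=0 term ⇒ -0.128841;  D = +0.116954+0.054054i
d^3_{1,-3}: single k=0 term ⇒ +0.038219;  D = -0.027777+0.026251i
d^3_{2,-3}: single k=0 term ⇒ -0.008279;  D = -0.003044-0.007700i
d^3_{3,-3}: single k=0 term ⇒ +0.001158;  D = +0.001158+0.000005i
Y_3^{m'}(θ=1.5991,φ=0.9518) and Σ D·Y over m':
  (+0.4668+0.5441i)·(-0.3998-0.1176i)  (-0.5693+0.1940i)·(+0.0094+0.0273i)  (+0.0170-0.3253i)·(-0.1867+0.2621i)  (+0.1170+0.0541i)·(+0.0316+0.0000i)  (-0.0278+0.0263i)·(+0.1867+0.2621i)  (-0.0030-0.0077i)·(+0.0094-0.0273i)  (+0.0012+0.0000i)·(+0.3998-0.1176i)
Y_3^-3(R⁻¹ n̂) = -0.059366-0.221746i

Re=-0.0594 Im=-0.2217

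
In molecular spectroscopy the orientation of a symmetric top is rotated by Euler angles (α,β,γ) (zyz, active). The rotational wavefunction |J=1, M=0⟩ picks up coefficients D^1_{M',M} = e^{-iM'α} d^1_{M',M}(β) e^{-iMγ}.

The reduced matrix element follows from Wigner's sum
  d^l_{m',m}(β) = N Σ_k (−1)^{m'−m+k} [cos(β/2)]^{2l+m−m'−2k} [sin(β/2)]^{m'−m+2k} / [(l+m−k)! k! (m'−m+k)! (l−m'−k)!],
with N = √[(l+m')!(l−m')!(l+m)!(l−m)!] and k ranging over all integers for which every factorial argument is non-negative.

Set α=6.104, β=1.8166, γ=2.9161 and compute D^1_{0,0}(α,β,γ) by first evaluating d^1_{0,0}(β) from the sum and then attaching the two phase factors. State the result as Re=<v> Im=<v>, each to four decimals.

Split into d^1_{0,0}(β=1.8166) × two z-phases.
c=cos(1.8166/2)=0.615087, s=sin(1.8166/2)=0.788459; N=√[1·1·1·1]=1.000000
k: max(0,(0)−(0))=0 … min(1+(0),1−(0))=1
  k=0: (−1)^0·1.0000/(1)·0.6151^2·0.7885^0 = +0.378332
  k=1: (−1)^1·1.0000/(1)·0.6151^0·0.7885^2 = -0.621668
d^1_{0,0}(1.8166) = +0.378332 -0.621668 = -0.243336
Attach z-rotation phases: D = e^{-i(0)(6.104)}·(-0.243336)·e^{-i(0)(2.9161)} = -0.243336+0.000000i

Re=-0.2433 Im=0.0000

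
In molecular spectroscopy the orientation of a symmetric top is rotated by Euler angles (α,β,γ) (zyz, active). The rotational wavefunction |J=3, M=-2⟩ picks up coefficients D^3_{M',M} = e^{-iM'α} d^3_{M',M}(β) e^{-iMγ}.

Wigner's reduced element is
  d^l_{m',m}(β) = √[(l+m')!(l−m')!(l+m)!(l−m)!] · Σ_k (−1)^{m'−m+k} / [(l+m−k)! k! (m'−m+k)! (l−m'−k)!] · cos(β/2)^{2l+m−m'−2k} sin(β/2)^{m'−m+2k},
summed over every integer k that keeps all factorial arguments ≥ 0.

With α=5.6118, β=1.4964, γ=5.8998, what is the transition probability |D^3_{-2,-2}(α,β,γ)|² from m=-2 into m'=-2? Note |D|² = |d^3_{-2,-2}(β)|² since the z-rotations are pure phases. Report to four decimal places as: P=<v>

Split into d^3_{-2,-2}(β=1.4964) × two z-phases.
c=cos(1.4964/2)=0.732915, s=sin(1.4964/2)=0.680321; N=√[1·120·1·120]=120.000000
Admissible k: 0..1 (factorial args all ≥0)
  k=0: (−1)^0·120.0000/(120)·0.7329^6·0.6803^0 = +0.154996
  k=1: (−1)^1·120.0000/(24)·0.7329^4·0.6803^2 = -0.667745
d^3_{-2,-2}(1.4964) = +0.154996 -0.667745 = -0.512749
|D^3_{-2,-2}|² = |d^3_{-2,-2}(β)|² = (-0.512749)² = 0.262912 (the z-rotation phases have unit modulus)

P=0.2629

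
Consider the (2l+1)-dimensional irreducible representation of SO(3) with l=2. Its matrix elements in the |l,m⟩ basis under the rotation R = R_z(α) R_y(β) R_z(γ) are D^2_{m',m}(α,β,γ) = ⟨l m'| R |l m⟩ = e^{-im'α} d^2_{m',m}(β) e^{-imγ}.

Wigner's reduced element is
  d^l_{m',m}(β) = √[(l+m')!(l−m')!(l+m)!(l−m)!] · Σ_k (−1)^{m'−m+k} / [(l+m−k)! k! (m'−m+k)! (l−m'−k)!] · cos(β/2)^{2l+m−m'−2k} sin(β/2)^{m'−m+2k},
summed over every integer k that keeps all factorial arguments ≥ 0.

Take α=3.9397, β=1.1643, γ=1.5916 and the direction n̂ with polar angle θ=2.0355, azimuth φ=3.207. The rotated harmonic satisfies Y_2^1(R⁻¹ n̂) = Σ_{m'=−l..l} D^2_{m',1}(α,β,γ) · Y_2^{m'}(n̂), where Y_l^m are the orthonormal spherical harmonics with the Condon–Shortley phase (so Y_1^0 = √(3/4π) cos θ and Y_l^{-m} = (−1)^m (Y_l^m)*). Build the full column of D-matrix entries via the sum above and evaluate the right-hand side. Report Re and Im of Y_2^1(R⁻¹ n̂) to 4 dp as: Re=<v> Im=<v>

Re=0.2048 Im=0.2215

Need the full column D^2_{m',1} for m'=−2..2 at α=3.9397, β=1.1643, γ=1.5916.
cos(β/2)=0.835282, sin(β/2)=0.549821
d^2_{-2,1}: single k=3 term ⇒ +0.277669;  D = +0.277666+0.001281i
d^2_{-1,1}: k∈[2..3] ⇒ +0.632748 -0.091387 = +0.541361;  D = -0.379689+0.385886i
d^2_{0,1}: k∈[1..2] ⇒ +0.784869 -0.340074 = +0.444795;  D = -0.009253-0.444699i
d^2_{1,1}: k∈[0..1] ⇒ +0.486781 -0.632748 = -0.145967;  D = -0.106615-0.099698i
d^2_{2,1}: single k=0 term ⇒ -0.640843;  D = +0.640158-0.029611i
Y_2^{m'}(θ=2.0355,φ=3.207) and Σ D·Y over m':
  (+0.2777+0.0013i)·(+0.3061-0.0403i)  (-0.3797+0.3859i)·(+0.3088-0.0202i)  (-0.0093-0.4447i)·(-0.1254+0.0000i)  (-0.1066-0.0997i)·(-0.3088-0.0202i)  (+0.6402-0.0296i)·(+0.3061+0.0403i)
Y_2^1(R⁻¹ n̂) = +0.204760+0.221481i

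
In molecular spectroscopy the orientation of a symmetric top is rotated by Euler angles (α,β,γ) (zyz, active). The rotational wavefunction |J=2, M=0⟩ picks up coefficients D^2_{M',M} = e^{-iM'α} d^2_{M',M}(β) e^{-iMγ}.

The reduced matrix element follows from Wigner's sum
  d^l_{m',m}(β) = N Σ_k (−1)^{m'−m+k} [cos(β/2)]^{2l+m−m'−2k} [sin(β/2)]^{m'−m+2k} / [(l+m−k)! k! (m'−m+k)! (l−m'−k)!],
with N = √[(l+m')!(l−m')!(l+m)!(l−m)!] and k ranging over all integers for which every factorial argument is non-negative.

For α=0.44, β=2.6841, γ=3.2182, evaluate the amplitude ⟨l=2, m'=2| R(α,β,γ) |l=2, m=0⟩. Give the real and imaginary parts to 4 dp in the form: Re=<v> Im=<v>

Split into d^2_{2,0}(β=2.6841) × two z-phases.
With c≡cos(β/2)=0.226757 and s≡sin(β/2)=0.973951, N=[24·1·2·2]^{1/2}=9.797959
The bounds max(0,m−m')=0 and min(l+m,l−m')=0 give 1 term
  k=0: (−1)^2·9.7980/(4)·0.2268^2·0.9740^2 = +0.119473
d^2_{2,0}(2.6841) = +0.119473
Phases: e^{-i·(2)·0.44}=+0.637151-0.770739i, e^{-i·(0)·3.2182}=+1.000000+0.000000i ⇒ D=+0.076122-0.092083i

Re=0.0761 Im=-0.0921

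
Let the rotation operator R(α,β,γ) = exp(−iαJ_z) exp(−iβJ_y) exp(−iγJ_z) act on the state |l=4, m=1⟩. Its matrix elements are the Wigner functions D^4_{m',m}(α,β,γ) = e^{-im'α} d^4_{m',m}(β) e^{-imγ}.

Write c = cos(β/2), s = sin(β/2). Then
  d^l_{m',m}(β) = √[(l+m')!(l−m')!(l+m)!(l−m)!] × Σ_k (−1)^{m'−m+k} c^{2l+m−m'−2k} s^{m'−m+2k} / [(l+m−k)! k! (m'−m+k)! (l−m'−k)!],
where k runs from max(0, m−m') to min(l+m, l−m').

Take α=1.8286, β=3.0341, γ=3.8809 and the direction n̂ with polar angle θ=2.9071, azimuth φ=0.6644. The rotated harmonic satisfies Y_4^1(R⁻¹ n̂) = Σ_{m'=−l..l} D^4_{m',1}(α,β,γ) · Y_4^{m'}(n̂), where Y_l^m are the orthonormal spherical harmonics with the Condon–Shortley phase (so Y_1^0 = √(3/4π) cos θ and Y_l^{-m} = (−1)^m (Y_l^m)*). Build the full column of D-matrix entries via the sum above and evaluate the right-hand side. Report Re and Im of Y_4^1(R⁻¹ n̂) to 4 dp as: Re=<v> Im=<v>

Re=-0.2282 Im=-0.2831

Need the full column D^4_{m',1} for m'=−4..4 at α=1.8286, β=3.0341, γ=3.8809.
cos(β/2)=0.053720, sin(β/2)=0.998556
d^4_{-4,1}: single k=5 term ⇒ +0.001152;  D = -0.001103-0.000331i
d^4_{-3,1}: k∈[4..5] ⇒ +0.000110 -0.022708 = -0.022599;  D = +0.000771-0.022586i
d^4_{-2,1}: k∈[3..5] ⇒ +0.000006 -0.003265 +0.225623 = +0.222364;  D = +0.216823-0.049329i
d^4_{-1,1}: k∈[2..5] ⇒ +0.000000 -0.000248 +0.042915 -0.988506 = -0.945840;  D = +0.438030+0.838297i
d^4_{0,1}: k∈[1..4] ⇒ +0.000000 -0.000012 +0.004130 -0.237827 = -0.233709;  D = +0.172696-0.157468i
d^4_{1,1}: k∈[0..3] ⇒ +0.000000 -0.000000 +0.000248 -0.028610 = -0.028362;  D = -0.023821-0.015393i
d^4_{2,1}: k∈[0..2] ⇒ -0.000000 +0.000009 -0.002177 = -0.002167;  D = -0.000673+0.002060i
d^4_{3,1}: k∈[0..1] ⇒ +0.000000 -0.000110 = -0.000109;  D = +0.000109+0.000006i
d^4_{4,1}: single k=0 term ⇒ -0.000003;  D = -0.000001-0.000003i
Y_4^{m'}(θ=2.9071,φ=0.6644) and Σ D·Y over m':
  (-0.0011-0.0003i)·(-0.0011-0.0006i)  (+0.0008-0.0226i)·(+0.0063+0.0139i)  (+0.2168-0.0493i)·(+0.0243-0.0986i)  (+0.4380+0.8383i)·(-0.3049+0.2388i)  (+0.1727-0.1575i)·(+0.6286+0.0000i)  (-0.0238-0.0154i)·(+0.3049+0.2388i)  (-0.0007+0.0021i)·(+0.0243+0.0986i)  (+0.0001+0.0000i)·(-0.0063+0.0139i)  (-0.0000-0.0000i)·(-0.0011+0.0006i)
Y_4^1(R⁻¹ n̂) = -0.228219-0.283076i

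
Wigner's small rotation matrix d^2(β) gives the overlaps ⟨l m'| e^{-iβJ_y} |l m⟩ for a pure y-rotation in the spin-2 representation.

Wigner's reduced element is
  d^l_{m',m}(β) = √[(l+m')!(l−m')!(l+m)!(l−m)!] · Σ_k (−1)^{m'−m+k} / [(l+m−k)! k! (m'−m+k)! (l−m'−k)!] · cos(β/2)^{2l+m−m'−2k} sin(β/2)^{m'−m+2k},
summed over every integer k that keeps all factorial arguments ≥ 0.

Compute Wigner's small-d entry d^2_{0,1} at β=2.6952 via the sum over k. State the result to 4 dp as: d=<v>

d^2_{0,1}(β=2.6952) via Wigner's sum:
c=cos(2.6952/2)=0.221348, s=sin(2.6952/2)=0.975195; N=√[2·2·6·1]=4.898979
Admissible k: 1..2 (factorial args all ≥0)
  k=1: (−1)^0·4.8990/(2)·0.2213^3·0.9752^1 = +0.025906
  k=2: (−1)^1·4.8990/(2)·0.2213^1·0.9752^3 = -0.502835
d^2_{0,1}(2.6952) = +0.025906 -0.502835 = -0.476929

d=-0.4769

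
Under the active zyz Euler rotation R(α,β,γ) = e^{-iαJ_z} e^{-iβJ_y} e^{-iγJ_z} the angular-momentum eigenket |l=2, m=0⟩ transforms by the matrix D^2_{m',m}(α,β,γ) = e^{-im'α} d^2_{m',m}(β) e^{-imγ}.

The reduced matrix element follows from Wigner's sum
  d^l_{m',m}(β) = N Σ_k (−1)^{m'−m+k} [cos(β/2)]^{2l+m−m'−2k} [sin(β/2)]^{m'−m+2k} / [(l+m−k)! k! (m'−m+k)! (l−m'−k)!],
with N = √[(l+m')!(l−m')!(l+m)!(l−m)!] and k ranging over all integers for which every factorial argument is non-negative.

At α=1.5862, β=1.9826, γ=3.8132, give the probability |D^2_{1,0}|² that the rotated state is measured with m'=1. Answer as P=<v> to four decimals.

D^2_{1,0}(1.5862,1.9826,3.8132) = e^{-i·1·1.5862}·d^2_{1,0}(1.9826)·e^{-i·0·3.8132}. Compute d first:
With c≡cos(β/2)=0.547603 and s≡sin(β/2)=0.836739, N=[6·1·2·2]^{1/2}=4.898979
k: max(0,(0)−(1))=0 … min(2+(0),2−(1))=1
  k=0: (−1)^1·4.8990/(2)·0.5476^3·0.8367^1 = -0.336559
  k=1: (−1)^2·4.8990/(2)·0.5476^1·0.8367^3 = +0.785797
d^2_{1,0}(1.9826) = -0.336559 +0.785797 = +0.449238
|D^2_{1,0}|² = |d^2_{1,0}(β)|² = (+0.449238)² = 0.201815 (the z-rotation phases have unit modulus)

P=0.2018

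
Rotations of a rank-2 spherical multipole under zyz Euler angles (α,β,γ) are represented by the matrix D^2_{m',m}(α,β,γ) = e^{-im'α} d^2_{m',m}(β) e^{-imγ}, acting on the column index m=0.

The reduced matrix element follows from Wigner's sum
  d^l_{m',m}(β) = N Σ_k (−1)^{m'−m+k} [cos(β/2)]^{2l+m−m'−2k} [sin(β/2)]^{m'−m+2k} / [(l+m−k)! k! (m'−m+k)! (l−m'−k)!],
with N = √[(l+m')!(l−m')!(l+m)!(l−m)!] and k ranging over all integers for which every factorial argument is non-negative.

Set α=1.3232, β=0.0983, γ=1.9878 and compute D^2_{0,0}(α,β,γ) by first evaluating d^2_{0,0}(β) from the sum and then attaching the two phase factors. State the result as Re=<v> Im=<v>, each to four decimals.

D^2_{0,0}(1.3232,0.0983,1.9878) = e^{-i·0·1.3232}·d^2_{0,0}(0.0983)·e^{-i·0·1.9878}. Compute d first:
With c≡cos(β/2)=0.998792 and s≡sin(β/2)=0.049130, N=[2·2·2·2]^{1/2}=4.000000
k∈{0,1,2} keeps every argument non-negative
  k=0: (−1)^0·4.0000/(4)·0.9988^4·0.0491^0 = +0.995178
  k=1: (−1)^1·4.0000/(1)·0.9988^2·0.0491^2 = -0.009632
  k=2: (−1)^2·4.0000/(4)·0.9988^0·0.0491^4 = +0.000006
d^2_{0,0}(0.0983) = +0.995178 -0.009632 +0.000006 = +0.985552
Phases: e^{-i·(0)·1.3232}=+1.000000+0.000000i, e^{-i·(0)·1.9878}=+1.000000+0.000000i ⇒ D=+0.985552+0.000000i

Re=0.9856 Im=0.0000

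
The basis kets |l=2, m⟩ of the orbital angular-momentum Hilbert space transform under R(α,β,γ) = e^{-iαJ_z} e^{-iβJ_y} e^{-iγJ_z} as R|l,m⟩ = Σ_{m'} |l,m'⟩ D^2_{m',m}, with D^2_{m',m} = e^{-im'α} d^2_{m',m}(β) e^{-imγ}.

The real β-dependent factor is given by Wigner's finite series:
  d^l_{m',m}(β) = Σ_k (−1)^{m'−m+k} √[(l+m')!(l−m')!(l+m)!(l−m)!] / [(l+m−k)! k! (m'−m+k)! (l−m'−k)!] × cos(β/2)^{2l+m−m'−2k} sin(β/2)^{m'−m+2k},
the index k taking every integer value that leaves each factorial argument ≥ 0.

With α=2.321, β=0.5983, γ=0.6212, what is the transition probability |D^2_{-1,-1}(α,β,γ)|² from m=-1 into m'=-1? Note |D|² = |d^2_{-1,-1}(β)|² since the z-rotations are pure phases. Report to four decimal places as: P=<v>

Split into d^2_{-1,-1}(β=0.5983) × two z-phases.
With c≡cos(β/2)=0.955587 and s≡sin(β/2)=0.294708, N=[1·6·1·6]^{1/2}=6.000000
k∈{0,1} keeps every argument non-negative
  k=0: (−1)^0·6.0000/(6)·0.9556^4·0.2947^0 = +0.833838
  k=1: (−1)^1·6.0000/(2)·0.9556^2·0.2947^2 = -0.237928
d^2_{-1,-1}(0.5983) = +0.833838 -0.237928 = +0.595909
|D^2_{-1,-1}|² = |d^2_{-1,-1}(β)|² = (+0.595909)² = 0.355108 (the z-rotation phases have unit modulus)

P=0.3551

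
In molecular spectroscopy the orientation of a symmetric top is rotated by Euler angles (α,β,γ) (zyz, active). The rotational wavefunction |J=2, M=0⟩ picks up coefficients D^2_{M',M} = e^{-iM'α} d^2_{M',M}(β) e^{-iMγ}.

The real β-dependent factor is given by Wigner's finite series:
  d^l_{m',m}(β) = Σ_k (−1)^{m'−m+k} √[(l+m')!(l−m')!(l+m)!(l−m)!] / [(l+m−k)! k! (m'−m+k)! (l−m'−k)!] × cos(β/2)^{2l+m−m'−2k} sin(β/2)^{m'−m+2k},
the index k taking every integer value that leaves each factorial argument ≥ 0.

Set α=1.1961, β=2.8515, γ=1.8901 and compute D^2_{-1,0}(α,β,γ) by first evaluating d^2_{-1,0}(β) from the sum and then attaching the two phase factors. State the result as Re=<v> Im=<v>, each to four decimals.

Re=-0.1229 Im=-0.3124

First d^2_{-1,0}(β=2.8515), then the phase factors e^{-i(-1)α} and e^{-i(0)γ}:
With c≡cos(β/2)=0.144538 and s≡sin(β/2)=0.989499, N=[1·6·2·2]^{1/2}=4.898979
k: max(0,(0)−(-1))=1 … min(2+(0),2−(-1))=2
  k=1: (−1)^0·4.8990/(2)·0.1445^3·0.9895^1 = +0.007319
  k=2: (−1)^1·4.8990/(2)·0.1445^1·0.9895^3 = -0.343008
d^2_{-1,0}(2.8515) = +0.007319 -0.343008 = -0.335690
D = (+0.365990+0.930619i)·(-0.335690)·(+1.000000+0.000000i) = -0.122859-0.312399i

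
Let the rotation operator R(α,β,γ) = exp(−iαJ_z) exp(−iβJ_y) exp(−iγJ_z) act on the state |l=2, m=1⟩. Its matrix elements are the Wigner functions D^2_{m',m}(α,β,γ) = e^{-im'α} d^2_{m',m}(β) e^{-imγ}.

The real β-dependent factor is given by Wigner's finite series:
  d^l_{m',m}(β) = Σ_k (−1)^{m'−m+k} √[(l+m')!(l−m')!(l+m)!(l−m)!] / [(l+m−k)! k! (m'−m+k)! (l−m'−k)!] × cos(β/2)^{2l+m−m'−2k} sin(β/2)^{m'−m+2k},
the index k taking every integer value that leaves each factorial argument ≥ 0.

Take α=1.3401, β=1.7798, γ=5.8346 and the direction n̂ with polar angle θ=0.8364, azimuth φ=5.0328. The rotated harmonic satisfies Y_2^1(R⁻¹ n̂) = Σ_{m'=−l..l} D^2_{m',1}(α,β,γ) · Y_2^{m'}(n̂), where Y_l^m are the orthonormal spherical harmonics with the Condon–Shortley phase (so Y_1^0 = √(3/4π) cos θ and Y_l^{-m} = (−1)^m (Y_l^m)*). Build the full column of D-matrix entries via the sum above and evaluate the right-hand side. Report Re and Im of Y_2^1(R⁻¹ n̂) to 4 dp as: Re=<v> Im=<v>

Re=-0.1779 Im=-0.3381

Need the full column D^2_{m',1} for m'=−2..2 at α=1.3401, β=1.7798, γ=5.8346.
cos(β/2)=0.629490, sin(β/2)=0.777009
d^2_{-2,1}: single k=3 term ⇒ +0.590604;  D = -0.590556+0.007564i
d^2_{-1,1}: k∈[2..3] ⇒ +0.717712 -0.364505 = +0.353207;  D = -0.076352+0.344856i
d^2_{0,1}: k∈[1..2] ⇒ +0.474753 -0.723339 = -0.248587;  D = -0.223992-0.107810i
d^2_{1,1}: k∈[0..1] ⇒ +0.157020 -0.717712 = -0.560693;  D = -0.352246+0.436232i
d^2_{2,1}: single k=0 term ⇒ -0.387634;  D = +0.237915+0.306033i
Y_2^{m'}(θ=0.8364,φ=5.0328) and Σ D·Y over m':
  (-0.5906+0.0076i)·(-0.1706+0.1272i)  (-0.0764+0.3449i)·(+0.1210+0.3647i)  (-0.2240-0.1078i)·(+0.1095+0.0000i)  (-0.3522+0.4362i)·(-0.1210+0.3647i)  (+0.2379+0.3060i)·(-0.1706-0.1272i)
Y_2^1(R⁻¹ n̂) = -0.177884-0.338078i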